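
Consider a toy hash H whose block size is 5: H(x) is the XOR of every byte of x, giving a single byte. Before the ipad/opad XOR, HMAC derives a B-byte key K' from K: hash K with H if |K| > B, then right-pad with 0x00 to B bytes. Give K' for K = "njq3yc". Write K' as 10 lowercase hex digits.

|K| = 6 > B = 5, so first hash the key.
H(K): XOR 6e⊕6a⊕71⊕33⊕79⊕63 = 5c.
Zero-pad H(K) = 5c to 5 bytes: K' = 5c 00 00 00 00.

5c00000000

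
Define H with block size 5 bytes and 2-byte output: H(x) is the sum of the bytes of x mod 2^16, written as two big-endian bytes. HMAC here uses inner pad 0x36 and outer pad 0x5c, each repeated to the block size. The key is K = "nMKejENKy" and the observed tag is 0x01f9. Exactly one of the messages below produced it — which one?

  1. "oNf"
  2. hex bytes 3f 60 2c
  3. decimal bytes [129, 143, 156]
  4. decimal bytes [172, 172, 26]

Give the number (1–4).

Key "nMKejENKy" = 6e 4d 4b 65 6a 45 4e 4b 79 is 9 bytes > B = 5, so hash it first: H(key) = 03 2c, then zero-pad to 5 bytes: K' = 03 2c 00 00 00.
K' ⊕ ipad = 35 1a 36 36 36; K' ⊕ opad = 5f 70 5c 5c 5c.
m1: inner = H(35 1a 36 36 36 6f 4e 66) = 02 14; tag = H(5f 70 5c 5c 5c 02 14) = 01f9 ← matches
m2: inner = H(35 1a 36 36 36 3f 60 2c) = 01 bc; tag = H(5f 70 5c 5c 5c 01 bc) = 02a0
m3: inner = H(35 1a 36 36 36 81 8f 9c) = 02 9d; tag = H(5f 70 5c 5c 5c 02 9d) = 0282
m4: inner = H(35 1a 36 36 36 ac ac 1a) = 02 63; tag = H(5f 70 5c 5c 5c 02 63) = 0248

1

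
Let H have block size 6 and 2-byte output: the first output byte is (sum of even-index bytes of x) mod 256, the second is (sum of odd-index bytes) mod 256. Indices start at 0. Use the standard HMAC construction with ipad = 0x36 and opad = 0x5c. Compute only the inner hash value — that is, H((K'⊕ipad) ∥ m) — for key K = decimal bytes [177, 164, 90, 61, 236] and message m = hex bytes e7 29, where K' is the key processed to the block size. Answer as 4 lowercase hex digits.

b4fc

Key decimal bytes [177, 164, 90, 61, 236] = b1 a4 5a 3d ec is 5 bytes ≤ B = 6; zero-pad to 6 bytes: K' = b1 a4 5a 3d ec 00.
K' ⊕ ipad = 87 92 6c 0b da 36.
Inner input = 87 92 6c 0b da 36 ∥ e7 29.
Inner hash: even-index sum = 692 mod 256 = 180; odd-index sum = 252 mod 256 = 252 → b4 fc.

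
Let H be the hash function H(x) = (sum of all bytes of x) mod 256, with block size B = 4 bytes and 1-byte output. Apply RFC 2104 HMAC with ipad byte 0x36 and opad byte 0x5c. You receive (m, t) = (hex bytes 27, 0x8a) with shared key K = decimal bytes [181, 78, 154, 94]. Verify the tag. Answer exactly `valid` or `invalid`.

Key decimal bytes [181, 78, 154, 94] = b5 4e 9a 5e is exactly B = 4 bytes: K' = b5 4e 9a 5e.
K' ⊕ ipad = 83 78 ac 68; K' ⊕ opad = e9 12 c6 02.
Inner hash: sum = 131+120+172+104+39 = 566; mod 256 = 54 → 36.
Outer hash (recomputed tag): sum = 233+18+198+2+54 = 505; mod 256 = 249 → f9.
Recomputed tag = f9; claimed = 8a → mismatch.

invalid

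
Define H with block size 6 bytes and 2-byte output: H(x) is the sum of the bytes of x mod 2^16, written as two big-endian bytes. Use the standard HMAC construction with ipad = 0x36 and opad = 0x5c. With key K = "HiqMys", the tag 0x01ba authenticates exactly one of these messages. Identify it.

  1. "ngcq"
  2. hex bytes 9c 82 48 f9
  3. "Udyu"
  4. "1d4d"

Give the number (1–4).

1

Key "HiqMys" = 48 69 71 4d 79 73 is exactly B = 6 bytes: K' = 48 69 71 4d 79 73.
K' ⊕ ipad = 7e 5f 47 7b 4f 45; K' ⊕ opad = 14 35 2d 11 25 2f.
m1: inner = H(7e 5f 47 7b 4f 45 6e 67 63 71) = 03 dc; tag = H(14 35 2d 11 25 2f 03 dc) = 01ba ← matches
m2: inner = H(7e 5f 47 7b 4f 45 9c 82 48 f9) = 04 92; tag = H(14 35 2d 11 25 2f 04 92) = 0171
m3: inner = H(7e 5f 47 7b 4f 45 55 64 79 75) = 03 da; tag = H(14 35 2d 11 25 2f 03 da) = 01b8
m4: inner = H(7e 5f 47 7b 4f 45 31 64 34 64) = 03 60; tag = H(14 35 2d 11 25 2f 03 60) = 013e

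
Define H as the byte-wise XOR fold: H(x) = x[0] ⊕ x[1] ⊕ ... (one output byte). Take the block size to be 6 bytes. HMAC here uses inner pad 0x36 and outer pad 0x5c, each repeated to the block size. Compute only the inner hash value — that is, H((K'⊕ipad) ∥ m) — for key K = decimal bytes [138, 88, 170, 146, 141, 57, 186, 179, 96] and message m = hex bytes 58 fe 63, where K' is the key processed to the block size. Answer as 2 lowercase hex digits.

f2

Key decimal bytes [138, 88, 170, 146, 141, 57, 186, 179, 96] = 8a 58 aa 92 8d 39 ba b3 60 is 9 bytes > B = 6, so hash it first: H(key) = 37, then zero-pad to 6 bytes: K' = 37 00 00 00 00 00.
K' ⊕ ipad = 01 36 36 36 36 36.
Inner input = 01 36 36 36 36 36 ∥ 58 fe 63.
Inner hash: XOR 01⊕36⊕36⊕36⊕36⊕36⊕58⊕fe⊕63 = f2.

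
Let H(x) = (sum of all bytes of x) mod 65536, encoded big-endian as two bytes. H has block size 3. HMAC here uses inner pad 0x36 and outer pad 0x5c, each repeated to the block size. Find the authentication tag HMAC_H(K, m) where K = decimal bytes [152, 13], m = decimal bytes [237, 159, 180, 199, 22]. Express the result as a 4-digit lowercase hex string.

01b1

Key decimal bytes [152, 13] = 98 0d is 2 bytes ≤ B = 3; zero-pad to 3 bytes: K' = 98 0d 00.
K' ⊕ ipad = ae 3b 36.  K' ⊕ opad = c4 51 5c.
Inner input = (K'⊕ipad) ∥ m = ae 3b 36 ∥ ed 9f b4 c7 16.
Inner hash: sum = 174+59+54+237+159+180+199+22 = 1084 → 04 3c.
Outer input = (K'⊕opad) ∥ inner = c4 51 5c ∥ 04 3c.
Outer hash (tag): sum = 196+81+92+4+60 = 433 → 01 b1.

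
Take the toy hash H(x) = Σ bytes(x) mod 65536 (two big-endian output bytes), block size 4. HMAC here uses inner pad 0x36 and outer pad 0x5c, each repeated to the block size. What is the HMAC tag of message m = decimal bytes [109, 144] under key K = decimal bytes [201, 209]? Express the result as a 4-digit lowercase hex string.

Key decimal bytes [201, 209] = c9 d1 is 2 bytes ≤ B = 4; zero-pad to 4 bytes: K' = c9 d1 00 00.
K' ⊕ ipad = ff e7 36 36.  K' ⊕ opad = 95 8d 5c 5c.
Inner input = (K'⊕ipad) ∥ m = ff e7 36 36 ∥ 6d 90.
Inner hash: sum = 255+231+54+54+109+144 = 847 → 03 4f.
Outer input = (K'⊕opad) ∥ inner = 95 8d 5c 5c ∥ 03 4f.
Outer hash (tag): sum = 149+141+92+92+3+79 = 556 → 02 2c.

022c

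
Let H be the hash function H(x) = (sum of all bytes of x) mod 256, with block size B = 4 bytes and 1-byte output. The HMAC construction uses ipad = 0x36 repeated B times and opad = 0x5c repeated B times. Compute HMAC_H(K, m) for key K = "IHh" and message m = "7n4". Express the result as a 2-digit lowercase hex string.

23

Key "IHh" = 49 48 68 is 3 bytes ≤ B = 4; zero-pad to 4 bytes: K' = 49 48 68 00.
K' ⊕ ipad = 7f 7e 5e 36.  K' ⊕ opad = 15 14 34 5c.
Inner input = (K'⊕ipad) ∥ m = 7f 7e 5e 36 ∥ 37 6e 34.
Inner hash: sum = 127+126+94+54+55+110+52 = 618; mod 256 = 106 → 6a.
Outer input = (K'⊕opad) ∥ inner = 15 14 34 5c ∥ 6a.
Outer hash (tag): sum = 21+20+52+92+106 = 291; mod 256 = 35 → 23.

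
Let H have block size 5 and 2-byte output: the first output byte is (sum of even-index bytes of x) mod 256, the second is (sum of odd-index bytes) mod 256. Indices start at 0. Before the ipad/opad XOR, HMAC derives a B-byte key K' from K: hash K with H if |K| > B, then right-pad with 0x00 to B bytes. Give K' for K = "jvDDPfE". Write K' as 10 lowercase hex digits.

4320000000

|K| = 7 > B = 5, so first hash the key.
H(K): even-index sum = 323 mod 256 = 67; odd-index sum = 288 mod 256 = 32 → 43 20.
Zero-pad H(K) = 43 20 to 5 bytes: K' = 43 20 00 00 00.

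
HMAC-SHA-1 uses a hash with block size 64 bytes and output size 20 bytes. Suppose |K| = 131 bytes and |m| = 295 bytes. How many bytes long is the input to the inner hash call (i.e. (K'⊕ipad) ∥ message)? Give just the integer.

Key is 131 > 64 bytes, so it is hashed to 20 bytes then zero-padded to 64: |K'| = 64.
Inner input = (K'⊕ipad) ∥ m → 64 + 295 = 359 bytes.

359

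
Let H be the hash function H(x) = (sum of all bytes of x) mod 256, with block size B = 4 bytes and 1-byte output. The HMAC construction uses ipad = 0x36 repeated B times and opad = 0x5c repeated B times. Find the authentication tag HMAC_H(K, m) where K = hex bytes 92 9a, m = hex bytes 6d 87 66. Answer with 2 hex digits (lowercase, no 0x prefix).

Key hex bytes 92 9a is 2 bytes ≤ B = 4; zero-pad to 4 bytes: K' = 92 9a 00 00.
K' ⊕ ipad = a4 ac 36 36.  K' ⊕ opad = ce c6 5c 5c.
Inner input = (K'⊕ipad) ∥ m = a4 ac 36 36 ∥ 6d 87 66.
Inner hash: sum = 164+172+54+54+109+135+102 = 790; mod 256 = 22 → 16.
Outer input = (K'⊕opad) ∥ inner = ce c6 5c 5c ∥ 16.
Outer hash (tag): sum = 206+198+92+92+22 = 610; mod 256 = 98 → 62.

62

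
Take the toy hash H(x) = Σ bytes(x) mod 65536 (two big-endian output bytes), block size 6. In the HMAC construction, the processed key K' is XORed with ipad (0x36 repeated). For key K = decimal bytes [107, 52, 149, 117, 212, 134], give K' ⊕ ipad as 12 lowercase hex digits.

Key decimal bytes [107, 52, 149, 117, 212, 134] = 6b 34 95 75 d4 86 is exactly B = 6 bytes: K' = 6b 34 95 75 d4 86.
XOR each byte with 0x36: 6b⊕36=5d, 34⊕36=02, 95⊕36=a3, 75⊕36=43, d4⊕36=e2, 86⊕36=b0.

5d02a343e2b0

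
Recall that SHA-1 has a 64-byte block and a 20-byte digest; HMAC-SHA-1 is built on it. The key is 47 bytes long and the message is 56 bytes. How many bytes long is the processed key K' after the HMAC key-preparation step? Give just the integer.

Key is 47 ≤ 64 bytes, zero-padded: |K'| = 64.

64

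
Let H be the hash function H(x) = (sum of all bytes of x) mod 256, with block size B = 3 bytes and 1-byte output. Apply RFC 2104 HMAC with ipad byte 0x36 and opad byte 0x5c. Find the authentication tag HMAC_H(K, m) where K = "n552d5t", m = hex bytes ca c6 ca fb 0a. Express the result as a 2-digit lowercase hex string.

ef

Key "n552d5t" = 6e 35 35 32 64 35 74 is 7 bytes > B = 3, so hash it first: H(key) = 17, then zero-pad to 3 bytes: K' = 17 00 00.
K' ⊕ ipad = 21 36 36.  K' ⊕ opad = 4b 5c 5c.
Inner input = (K'⊕ipad) ∥ m = 21 36 36 ∥ ca c6 ca fb 0a.
Inner hash: sum = 33+54+54+202+198+202+251+10 = 1004; mod 256 = 236 → ec.
Outer input = (K'⊕opad) ∥ inner = 4b 5c 5c ∥ ec.
Outer hash (tag): sum = 75+92+92+236 = 495; mod 256 = 239 → ef.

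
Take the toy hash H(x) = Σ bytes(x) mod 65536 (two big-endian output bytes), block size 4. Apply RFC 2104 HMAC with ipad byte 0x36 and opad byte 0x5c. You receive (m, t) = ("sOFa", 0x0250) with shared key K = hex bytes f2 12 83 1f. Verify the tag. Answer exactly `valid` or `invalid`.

Key hex bytes f2 12 83 1f is exactly B = 4 bytes: K' = f2 12 83 1f.
K' ⊕ ipad = c4 24 b5 29; K' ⊕ opad = ae 4e df 43.
Inner hash: sum = 196+36+181+41+115+79+70+97 = 815 → 03 2f.
Outer hash (recomputed tag): sum = 174+78+223+67+3+47 = 592 → 02 50.
Recomputed tag = 0250; claimed = 0250 → match.

valid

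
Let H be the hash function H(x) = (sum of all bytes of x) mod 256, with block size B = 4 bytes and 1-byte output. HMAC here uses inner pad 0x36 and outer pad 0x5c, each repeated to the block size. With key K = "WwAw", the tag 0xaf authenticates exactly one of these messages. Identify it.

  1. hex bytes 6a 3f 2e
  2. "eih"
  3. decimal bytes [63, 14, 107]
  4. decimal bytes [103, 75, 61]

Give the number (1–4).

Key "WwAw" = 57 77 41 77 is exactly B = 4 bytes: K' = 57 77 41 77.
K' ⊕ ipad = 61 41 77 41; K' ⊕ opad = 0b 2b 1d 2b.
m1: inner = H(61 41 77 41 6a 3f 2e) = 31; tag = H(0b 2b 1d 2b 31) = af ← matches
m2: inner = H(61 41 77 41 65 69 68) = 90; tag = H(0b 2b 1d 2b 90) = 0e
m3: inner = H(61 41 77 41 3f 0e 6b) = 12; tag = H(0b 2b 1d 2b 12) = 90
m4: inner = H(61 41 77 41 67 4b 3d) = 49; tag = H(0b 2b 1d 2b 49) = c7

1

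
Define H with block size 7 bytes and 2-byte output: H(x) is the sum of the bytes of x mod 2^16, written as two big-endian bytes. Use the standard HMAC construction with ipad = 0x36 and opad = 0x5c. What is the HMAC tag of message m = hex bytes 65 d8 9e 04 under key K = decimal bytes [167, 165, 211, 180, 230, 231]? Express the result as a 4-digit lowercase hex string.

0583

Key decimal bytes [167, 165, 211, 180, 230, 231] = a7 a5 d3 b4 e6 e7 is 6 bytes ≤ B = 7; zero-pad to 7 bytes: K' = a7 a5 d3 b4 e6 e7 00.
K' ⊕ ipad = 91 93 e5 82 d0 d1 36.  K' ⊕ opad = fb f9 8f e8 ba bb 5c.
Inner input = (K'⊕ipad) ∥ m = 91 93 e5 82 d0 d1 36 ∥ 65 d8 9e 04.
Inner hash: sum = 145+147+229+130+208+209+54+101+216+158+4 = 1601 → 06 41.
Outer input = (K'⊕opad) ∥ inner = fb f9 8f e8 ba bb 5c ∥ 06 41.
Outer hash (tag): sum = 251+249+143+232+186+187+92+6+65 = 1411 → 05 83.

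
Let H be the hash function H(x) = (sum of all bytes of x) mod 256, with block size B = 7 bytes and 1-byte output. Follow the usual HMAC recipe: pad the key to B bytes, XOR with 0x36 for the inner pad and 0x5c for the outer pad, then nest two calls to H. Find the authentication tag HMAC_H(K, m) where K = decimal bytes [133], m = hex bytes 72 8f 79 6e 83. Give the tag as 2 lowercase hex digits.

63

Key decimal bytes [133] = 85 is 1 byte ≤ B = 7; zero-pad to 7 bytes: K' = 85 00 00 00 00 00 00.
K' ⊕ ipad = b3 36 36 36 36 36 36.  K' ⊕ opad = d9 5c 5c 5c 5c 5c 5c.
Inner input = (K'⊕ipad) ∥ m = b3 36 36 36 36 36 36 ∥ 72 8f 79 6e 83.
Inner hash: sum = 179+54+54+54+54+54+54+114+143+121+110+131 = 1122; mod 256 = 98 → 62.
Outer input = (K'⊕opad) ∥ inner = d9 5c 5c 5c 5c 5c 5c ∥ 62.
Outer hash (tag): sum = 217+92+92+92+92+92+92+98 = 867; mod 256 = 99 → 63.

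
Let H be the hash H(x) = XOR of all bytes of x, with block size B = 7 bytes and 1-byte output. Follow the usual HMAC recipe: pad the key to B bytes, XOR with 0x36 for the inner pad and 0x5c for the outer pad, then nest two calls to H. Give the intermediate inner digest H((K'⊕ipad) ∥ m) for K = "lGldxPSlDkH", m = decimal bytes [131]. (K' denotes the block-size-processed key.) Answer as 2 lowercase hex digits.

Key "lGldxPSlDkH" = 6c 47 6c 64 78 50 53 6c 44 6b 48 is 11 bytes > B = 7, so hash it first: H(key) = 53, then zero-pad to 7 bytes: K' = 53 00 00 00 00 00 00.
K' ⊕ ipad = 65 36 36 36 36 36 36.
Inner input = 65 36 36 36 36 36 36 ∥ 83.
Inner hash: XOR 65⊕36⊕36⊕36⊕36⊕36⊕36⊕83 = e6.

e6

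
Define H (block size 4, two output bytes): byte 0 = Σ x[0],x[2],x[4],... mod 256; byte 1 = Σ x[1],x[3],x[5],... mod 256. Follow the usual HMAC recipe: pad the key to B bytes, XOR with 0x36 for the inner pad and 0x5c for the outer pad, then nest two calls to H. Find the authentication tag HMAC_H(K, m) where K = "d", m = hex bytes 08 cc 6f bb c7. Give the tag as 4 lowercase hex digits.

5aab

Key "d" = 64 is 1 byte ≤ B = 4; zero-pad to 4 bytes: K' = 64 00 00 00.
K' ⊕ ipad = 52 36 36 36.  K' ⊕ opad = 38 5c 5c 5c.
Inner input = (K'⊕ipad) ∥ m = 52 36 36 36 ∥ 08 cc 6f bb c7.
Inner hash: even-index sum = 454 mod 256 = 198; odd-index sum = 499 mod 256 = 243 → c6 f3.
Outer input = (K'⊕opad) ∥ inner = 38 5c 5c 5c ∥ c6 f3.
Outer hash (tag): even-index sum = 346 mod 256 = 90; odd-index sum = 427 mod 256 = 171 → 5a ab.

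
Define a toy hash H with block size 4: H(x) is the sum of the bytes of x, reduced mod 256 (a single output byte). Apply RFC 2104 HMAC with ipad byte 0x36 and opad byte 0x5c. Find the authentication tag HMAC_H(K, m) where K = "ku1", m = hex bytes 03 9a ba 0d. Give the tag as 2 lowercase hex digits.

6a

Key "ku1" = 6b 75 31 is 3 bytes ≤ B = 4; zero-pad to 4 bytes: K' = 6b 75 31 00.
K' ⊕ ipad = 5d 43 07 36.  K' ⊕ opad = 37 29 6d 5c.
Inner input = (K'⊕ipad) ∥ m = 5d 43 07 36 ∥ 03 9a ba 0d.
Inner hash: sum = 93+67+7+54+3+154+186+13 = 577; mod 256 = 65 → 41.
Outer input = (K'⊕opad) ∥ inner = 37 29 6d 5c ∥ 41.
Outer hash (tag): sum = 55+41+109+92+65 = 362; mod 256 = 106 → 6a.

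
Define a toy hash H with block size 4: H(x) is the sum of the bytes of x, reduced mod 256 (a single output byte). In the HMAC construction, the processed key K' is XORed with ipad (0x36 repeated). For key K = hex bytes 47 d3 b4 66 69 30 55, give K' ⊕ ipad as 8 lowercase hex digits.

14363636

Key hex bytes 47 d3 b4 66 69 30 55 is 7 bytes > B = 4, so hash it first: H(key) = 22, then zero-pad to 4 bytes: K' = 22 00 00 00.
XOR each byte with 0x36: 22⊕36=14, 00⊕36=36, 00⊕36=36, 00⊕36=36.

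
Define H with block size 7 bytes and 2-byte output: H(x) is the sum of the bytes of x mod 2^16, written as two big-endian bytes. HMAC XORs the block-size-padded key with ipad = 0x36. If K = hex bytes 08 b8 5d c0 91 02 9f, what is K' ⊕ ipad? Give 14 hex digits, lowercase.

Key hex bytes 08 b8 5d c0 91 02 9f is exactly B = 7 bytes: K' = 08 b8 5d c0 91 02 9f.
XOR each byte with 0x36: 08⊕36=3e, b8⊕36=8e, 5d⊕36=6b, c0⊕36=f6, 91⊕36=a7, 02⊕36=34, 9f⊕36=a9.

3e8e6bf6a734a9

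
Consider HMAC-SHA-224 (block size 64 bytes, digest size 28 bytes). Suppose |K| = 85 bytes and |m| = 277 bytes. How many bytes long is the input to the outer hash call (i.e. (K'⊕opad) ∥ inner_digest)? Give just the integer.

Key is 85 > 64 bytes, so it is hashed to 28 bytes then zero-padded to 64: |K'| = 64.
Outer input = (K'⊕opad) ∥ H(inner) → 64 + 28 = 92 bytes.

92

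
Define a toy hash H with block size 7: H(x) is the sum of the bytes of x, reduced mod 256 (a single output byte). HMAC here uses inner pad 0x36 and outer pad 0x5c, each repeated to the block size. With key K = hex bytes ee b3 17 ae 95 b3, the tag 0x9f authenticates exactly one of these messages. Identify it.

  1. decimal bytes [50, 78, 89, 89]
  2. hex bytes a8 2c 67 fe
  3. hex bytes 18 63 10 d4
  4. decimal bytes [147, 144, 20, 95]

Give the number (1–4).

2

Key hex bytes ee b3 17 ae 95 b3 is 6 bytes ≤ B = 7; zero-pad to 7 bytes: K' = ee b3 17 ae 95 b3 00.
K' ⊕ ipad = d8 85 21 98 a3 85 36; K' ⊕ opad = b2 ef 4b f2 c9 ef 5c.
m1: inner = H(d8 85 21 98 a3 85 36 32 4e 59 59) = a6; tag = H(b2 ef 4b f2 c9 ef 5c a6) = 98
m2: inner = H(d8 85 21 98 a3 85 36 a8 2c 67 fe) = ad; tag = H(b2 ef 4b f2 c9 ef 5c ad) = 9f ← matches
m3: inner = H(d8 85 21 98 a3 85 36 18 63 10 d4) = d3; tag = H(b2 ef 4b f2 c9 ef 5c d3) = c5
m4: inner = H(d8 85 21 98 a3 85 36 93 90 14 5f) = 0a; tag = H(b2 ef 4b f2 c9 ef 5c 0a) = fc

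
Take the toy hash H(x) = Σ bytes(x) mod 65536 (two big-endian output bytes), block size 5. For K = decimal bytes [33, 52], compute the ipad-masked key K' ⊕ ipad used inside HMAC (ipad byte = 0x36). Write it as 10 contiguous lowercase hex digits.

1702363636

Key decimal bytes [33, 52] = 21 34 is 2 bytes ≤ B = 5; zero-pad to 5 bytes: K' = 21 34 00 00 00.
XOR each byte with 0x36: 21⊕36=17, 34⊕36=02, 00⊕36=36, 00⊕36=36, 00⊕36=36.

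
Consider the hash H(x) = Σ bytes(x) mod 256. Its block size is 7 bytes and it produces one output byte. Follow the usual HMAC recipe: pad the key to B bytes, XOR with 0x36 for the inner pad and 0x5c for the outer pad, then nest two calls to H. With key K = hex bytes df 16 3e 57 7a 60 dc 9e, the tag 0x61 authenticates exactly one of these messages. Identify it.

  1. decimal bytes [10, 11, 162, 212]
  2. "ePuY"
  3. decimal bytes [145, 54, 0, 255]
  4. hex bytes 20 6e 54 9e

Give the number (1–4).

Key hex bytes df 16 3e 57 7a 60 dc 9e is 8 bytes > B = 7, so hash it first: H(key) = de, then zero-pad to 7 bytes: K' = de 00 00 00 00 00 00.
K' ⊕ ipad = e8 36 36 36 36 36 36; K' ⊕ opad = 82 5c 5c 5c 5c 5c 5c.
m1: inner = H(e8 36 36 36 36 36 36 0a 0b a2 d4) = b7; tag = H(82 5c 5c 5c 5c 5c 5c b7) = 61 ← matches
m2: inner = H(e8 36 36 36 36 36 36 65 50 75 59) = af; tag = H(82 5c 5c 5c 5c 5c 5c af) = 59
m3: inner = H(e8 36 36 36 36 36 36 91 36 00 ff) = f2; tag = H(82 5c 5c 5c 5c 5c 5c f2) = 9c
m4: inner = H(e8 36 36 36 36 36 36 20 6e 54 9e) = ac; tag = H(82 5c 5c 5c 5c 5c 5c ac) = 56

1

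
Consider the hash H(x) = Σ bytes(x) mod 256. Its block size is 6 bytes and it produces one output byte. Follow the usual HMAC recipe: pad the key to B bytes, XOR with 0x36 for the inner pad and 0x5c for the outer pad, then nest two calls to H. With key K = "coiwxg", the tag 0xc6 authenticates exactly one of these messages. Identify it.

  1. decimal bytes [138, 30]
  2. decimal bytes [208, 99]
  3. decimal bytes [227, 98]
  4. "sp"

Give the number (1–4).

Key "coiwxg" = 63 6f 69 77 78 67 is exactly B = 6 bytes: K' = 63 6f 69 77 78 67.
K' ⊕ ipad = 55 59 5f 41 4e 51; K' ⊕ opad = 3f 33 35 2b 24 3b.
m1: inner = H(55 59 5f 41 4e 51 8a 1e) = 95; tag = H(3f 33 35 2b 24 3b 95) = c6 ← matches
m2: inner = H(55 59 5f 41 4e 51 d0 63) = 20; tag = H(3f 33 35 2b 24 3b 20) = 51
m3: inner = H(55 59 5f 41 4e 51 e3 62) = 32; tag = H(3f 33 35 2b 24 3b 32) = 63
m4: inner = H(55 59 5f 41 4e 51 73 70) = d0; tag = H(3f 33 35 2b 24 3b d0) = 01

1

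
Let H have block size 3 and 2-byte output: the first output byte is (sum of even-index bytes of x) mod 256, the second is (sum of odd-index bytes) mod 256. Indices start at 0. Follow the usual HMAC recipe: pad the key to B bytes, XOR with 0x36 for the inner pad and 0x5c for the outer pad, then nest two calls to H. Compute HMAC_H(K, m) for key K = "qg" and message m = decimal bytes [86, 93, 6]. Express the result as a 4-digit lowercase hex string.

Key "qg" = 71 67 is 2 bytes ≤ B = 3; zero-pad to 3 bytes: K' = 71 67 00.
K' ⊕ ipad = 47 51 36.  K' ⊕ opad = 2d 3b 5c.
Inner input = (K'⊕ipad) ∥ m = 47 51 36 ∥ 56 5d 06.
Inner hash: even-index sum = 218 mod 256 = 218; odd-index sum = 173 mod 256 = 173 → da ad.
Outer input = (K'⊕opad) ∥ inner = 2d 3b 5c ∥ da ad.
Outer hash (tag): even-index sum = 310 mod 256 = 54; odd-index sum = 277 mod 256 = 21 → 36 15.

3615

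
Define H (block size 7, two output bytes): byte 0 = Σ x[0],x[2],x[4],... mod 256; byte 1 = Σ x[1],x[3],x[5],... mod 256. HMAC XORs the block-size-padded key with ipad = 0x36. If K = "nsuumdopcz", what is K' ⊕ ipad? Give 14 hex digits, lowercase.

Key "nsuumdopcz" = 6e 73 75 75 6d 64 6f 70 63 7a is 10 bytes > B = 7, so hash it first: H(key) = 22 36, then zero-pad to 7 bytes: K' = 22 36 00 00 00 00 00.
XOR each byte with 0x36: 22⊕36=14, 36⊕36=00, 00⊕36=36, 00⊕36=36, 00⊕36=36, 00⊕36=36, 00⊕36=36.

14003636363636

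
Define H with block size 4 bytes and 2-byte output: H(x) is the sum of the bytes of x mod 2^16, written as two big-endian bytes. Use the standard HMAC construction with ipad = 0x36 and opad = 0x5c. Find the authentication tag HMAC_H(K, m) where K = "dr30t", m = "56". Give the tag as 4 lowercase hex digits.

02b0

Key "dr30t" = 64 72 33 30 74 is 5 bytes > B = 4, so hash it first: H(key) = 01 ad, then zero-pad to 4 bytes: K' = 01 ad 00 00.
K' ⊕ ipad = 37 9b 36 36.  K' ⊕ opad = 5d f1 5c 5c.
Inner input = (K'⊕ipad) ∥ m = 37 9b 36 36 ∥ 35 36.
Inner hash: sum = 55+155+54+54+53+54 = 425 → 01 a9.
Outer input = (K'⊕opad) ∥ inner = 5d f1 5c 5c ∥ 01 a9.
Outer hash (tag): sum = 93+241+92+92+1+169 = 688 → 02 b0.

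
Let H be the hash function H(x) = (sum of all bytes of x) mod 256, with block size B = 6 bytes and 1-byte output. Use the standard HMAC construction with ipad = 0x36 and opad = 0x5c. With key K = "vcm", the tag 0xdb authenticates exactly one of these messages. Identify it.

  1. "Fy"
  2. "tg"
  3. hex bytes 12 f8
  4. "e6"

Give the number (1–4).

4

Key "vcm" = 76 63 6d is 3 bytes ≤ B = 6; zero-pad to 6 bytes: K' = 76 63 6d 00 00 00.
K' ⊕ ipad = 40 55 5b 36 36 36; K' ⊕ opad = 2a 3f 31 5c 5c 5c.
m1: inner = H(40 55 5b 36 36 36 46 79) = 51; tag = H(2a 3f 31 5c 5c 5c 51) = ff
m2: inner = H(40 55 5b 36 36 36 74 67) = 6d; tag = H(2a 3f 31 5c 5c 5c 6d) = 1b
m3: inner = H(40 55 5b 36 36 36 12 f8) = 9c; tag = H(2a 3f 31 5c 5c 5c 9c) = 4a
m4: inner = H(40 55 5b 36 36 36 65 36) = 2d; tag = H(2a 3f 31 5c 5c 5c 2d) = db ← matches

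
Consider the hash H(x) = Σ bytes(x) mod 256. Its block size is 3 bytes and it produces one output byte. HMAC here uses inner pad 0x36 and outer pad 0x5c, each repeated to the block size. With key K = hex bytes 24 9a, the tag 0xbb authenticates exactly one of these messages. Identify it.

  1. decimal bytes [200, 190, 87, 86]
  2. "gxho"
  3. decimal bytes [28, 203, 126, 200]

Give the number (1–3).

Key hex bytes 24 9a is 2 bytes ≤ B = 3; zero-pad to 3 bytes: K' = 24 9a 00.
K' ⊕ ipad = 12 ac 36; K' ⊕ opad = 78 c6 5c.
m1: inner = H(12 ac 36 c8 be 57 56) = 27; tag = H(78 c6 5c 27) = c1
m2: inner = H(12 ac 36 67 78 68 6f) = aa; tag = H(78 c6 5c aa) = 44
m3: inner = H(12 ac 36 1c cb 7e c8) = 21; tag = H(78 c6 5c 21) = bb ← matches

3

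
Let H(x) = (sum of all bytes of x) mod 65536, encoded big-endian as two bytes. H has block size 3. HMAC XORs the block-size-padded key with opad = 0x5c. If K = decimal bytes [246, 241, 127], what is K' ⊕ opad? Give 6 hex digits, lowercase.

aaad23

Key decimal bytes [246, 241, 127] = f6 f1 7f is exactly B = 3 bytes: K' = f6 f1 7f.
XOR each byte with 0x5c: f6⊕5c=aa, f1⊕5c=ad, 7f⊕5c=23.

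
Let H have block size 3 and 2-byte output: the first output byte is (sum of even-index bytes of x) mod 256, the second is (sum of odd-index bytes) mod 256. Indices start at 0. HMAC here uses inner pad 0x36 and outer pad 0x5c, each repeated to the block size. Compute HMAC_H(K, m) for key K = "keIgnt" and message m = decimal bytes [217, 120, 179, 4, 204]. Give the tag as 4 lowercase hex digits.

Key "keIgnt" = 6b 65 49 67 6e 74 is 6 bytes > B = 3, so hash it first: H(key) = 22 40, then zero-pad to 3 bytes: K' = 22 40 00.
K' ⊕ ipad = 14 76 36.  K' ⊕ opad = 7e 1c 5c.
Inner input = (K'⊕ipad) ∥ m = 14 76 36 ∥ d9 78 b3 04 cc.
Inner hash: even-index sum = 198 mod 256 = 198; odd-index sum = 718 mod 256 = 206 → c6 ce.
Outer input = (K'⊕opad) ∥ inner = 7e 1c 5c ∥ c6 ce.
Outer hash (tag): even-index sum = 424 mod 256 = 168; odd-index sum = 226 mod 256 = 226 → a8 e2.

a8e2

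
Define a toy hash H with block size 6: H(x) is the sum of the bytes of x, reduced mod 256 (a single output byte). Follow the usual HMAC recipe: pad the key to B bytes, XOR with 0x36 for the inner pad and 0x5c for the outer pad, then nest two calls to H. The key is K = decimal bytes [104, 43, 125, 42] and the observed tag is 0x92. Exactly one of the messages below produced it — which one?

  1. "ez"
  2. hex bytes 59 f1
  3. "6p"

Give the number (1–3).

Key decimal bytes [104, 43, 125, 42] = 68 2b 7d 2a is 4 bytes ≤ B = 6; zero-pad to 6 bytes: K' = 68 2b 7d 2a 00 00.
K' ⊕ ipad = 5e 1d 4b 1c 36 36; K' ⊕ opad = 34 77 21 76 5c 5c.
m1: inner = H(5e 1d 4b 1c 36 36 65 7a) = 2d; tag = H(34 77 21 76 5c 5c 2d) = 27
m2: inner = H(5e 1d 4b 1c 36 36 59 f1) = 98; tag = H(34 77 21 76 5c 5c 98) = 92 ← matches
m3: inner = H(5e 1d 4b 1c 36 36 36 70) = f4; tag = H(34 77 21 76 5c 5c f4) = ee

2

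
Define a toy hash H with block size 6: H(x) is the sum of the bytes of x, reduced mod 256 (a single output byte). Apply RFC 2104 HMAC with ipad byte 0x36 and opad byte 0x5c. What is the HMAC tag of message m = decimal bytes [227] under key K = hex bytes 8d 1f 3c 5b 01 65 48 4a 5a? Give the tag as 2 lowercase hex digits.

29

Key hex bytes 8d 1f 3c 5b 01 65 48 4a 5a is 9 bytes > B = 6, so hash it first: H(key) = 95, then zero-pad to 6 bytes: K' = 95 00 00 00 00 00.
K' ⊕ ipad = a3 36 36 36 36 36.  K' ⊕ opad = c9 5c 5c 5c 5c 5c.
Inner input = (K'⊕ipad) ∥ m = a3 36 36 36 36 36 ∥ e3.
Inner hash: sum = 163+54+54+54+54+54+227 = 660; mod 256 = 148 → 94.
Outer input = (K'⊕opad) ∥ inner = c9 5c 5c 5c 5c 5c ∥ 94.
Outer hash (tag): sum = 201+92+92+92+92+92+148 = 809; mod 256 = 41 → 29.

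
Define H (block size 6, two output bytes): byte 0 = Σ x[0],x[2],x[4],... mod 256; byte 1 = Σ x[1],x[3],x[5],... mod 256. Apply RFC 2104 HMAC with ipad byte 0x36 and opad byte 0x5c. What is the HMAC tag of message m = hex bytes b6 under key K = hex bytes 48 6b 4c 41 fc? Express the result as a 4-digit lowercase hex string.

Key hex bytes 48 6b 4c 41 fc is 5 bytes ≤ B = 6; zero-pad to 6 bytes: K' = 48 6b 4c 41 fc 00.
K' ⊕ ipad = 7e 5d 7a 77 ca 36.  K' ⊕ opad = 14 37 10 1d a0 5c.
Inner input = (K'⊕ipad) ∥ m = 7e 5d 7a 77 ca 36 ∥ b6.
Inner hash: even-index sum = 632 mod 256 = 120; odd-index sum = 266 mod 256 = 10 → 78 0a.
Outer input = (K'⊕opad) ∥ inner = 14 37 10 1d a0 5c ∥ 78 0a.
Outer hash (tag): even-index sum = 316 mod 256 = 60; odd-index sum = 186 mod 256 = 186 → 3c ba.

3cba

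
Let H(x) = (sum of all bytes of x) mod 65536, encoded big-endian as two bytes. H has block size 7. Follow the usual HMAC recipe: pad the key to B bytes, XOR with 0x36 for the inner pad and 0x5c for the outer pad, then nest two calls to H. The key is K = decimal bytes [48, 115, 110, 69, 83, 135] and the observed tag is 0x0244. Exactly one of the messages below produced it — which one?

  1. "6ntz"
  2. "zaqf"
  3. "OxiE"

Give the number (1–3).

2

Key decimal bytes [48, 115, 110, 69, 83, 135] = 30 73 6e 45 53 87 is 6 bytes ≤ B = 7; zero-pad to 7 bytes: K' = 30 73 6e 45 53 87 00.
K' ⊕ ipad = 06 45 58 73 65 b1 36; K' ⊕ opad = 6c 2f 32 19 0f db 5c.
m1: inner = H(06 45 58 73 65 b1 36 36 6e 74 7a) = 03 f4; tag = H(6c 2f 32 19 0f db 5c 03 f4) = 0323
m2: inner = H(06 45 58 73 65 b1 36 7a 61 71 66) = 04 14; tag = H(6c 2f 32 19 0f db 5c 04 14) = 0244 ← matches
m3: inner = H(06 45 58 73 65 b1 36 4f 78 69 45) = 03 d7; tag = H(6c 2f 32 19 0f db 5c 03 d7) = 0306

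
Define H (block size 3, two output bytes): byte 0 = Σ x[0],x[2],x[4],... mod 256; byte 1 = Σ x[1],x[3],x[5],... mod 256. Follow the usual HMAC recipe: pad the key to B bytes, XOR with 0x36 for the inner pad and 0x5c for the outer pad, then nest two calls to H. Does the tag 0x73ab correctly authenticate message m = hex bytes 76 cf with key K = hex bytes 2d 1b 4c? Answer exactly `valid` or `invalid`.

invalid

Key hex bytes 2d 1b 4c is exactly B = 3 bytes: K' = 2d 1b 4c.
K' ⊕ ipad = 1b 2d 7a; K' ⊕ opad = 71 47 10.
Inner hash: even-index sum = 356 mod 256 = 100; odd-index sum = 163 mod 256 = 163 → 64 a3.
Outer hash (recomputed tag): even-index sum = 292 mod 256 = 36; odd-index sum = 171 mod 256 = 171 → 24 ab.
Recomputed tag = 24ab; claimed = 73ab → mismatch.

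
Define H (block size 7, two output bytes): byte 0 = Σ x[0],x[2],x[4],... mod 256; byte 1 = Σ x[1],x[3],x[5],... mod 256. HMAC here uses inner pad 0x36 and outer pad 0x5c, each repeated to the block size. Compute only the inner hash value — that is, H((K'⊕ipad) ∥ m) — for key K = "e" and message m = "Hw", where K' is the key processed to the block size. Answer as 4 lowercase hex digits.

6cea

Key "e" = 65 is 1 byte ≤ B = 7; zero-pad to 7 bytes: K' = 65 00 00 00 00 00 00.
K' ⊕ ipad = 53 36 36 36 36 36 36.
Inner input = 53 36 36 36 36 36 36 ∥ 48 77.
Inner hash: even-index sum = 364 mod 256 = 108; odd-index sum = 234 mod 256 = 234 → 6c ea.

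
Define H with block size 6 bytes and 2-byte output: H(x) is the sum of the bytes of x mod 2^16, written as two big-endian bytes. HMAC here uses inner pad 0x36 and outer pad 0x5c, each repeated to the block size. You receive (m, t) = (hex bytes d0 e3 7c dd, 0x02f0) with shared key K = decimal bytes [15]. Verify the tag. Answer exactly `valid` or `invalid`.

Key decimal bytes [15] = 0f is 1 byte ≤ B = 6; zero-pad to 6 bytes: K' = 0f 00 00 00 00 00.
K' ⊕ ipad = 39 36 36 36 36 36; K' ⊕ opad = 53 5c 5c 5c 5c 5c.
Inner hash: sum = 57+54+54+54+54+54+208+227+124+221 = 1107 → 04 53.
Outer hash (recomputed tag): sum = 83+92+92+92+92+92+4+83 = 630 → 02 76.
Recomputed tag = 0276; claimed = 02f0 → mismatch.

invalid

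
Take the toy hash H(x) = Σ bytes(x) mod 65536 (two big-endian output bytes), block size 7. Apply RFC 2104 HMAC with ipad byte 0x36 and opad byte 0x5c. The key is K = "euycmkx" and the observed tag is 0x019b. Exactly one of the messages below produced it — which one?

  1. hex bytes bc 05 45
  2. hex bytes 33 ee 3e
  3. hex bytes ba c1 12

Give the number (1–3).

1

Key "euycmkx" = 65 75 79 63 6d 6b 78 is exactly B = 7 bytes: K' = 65 75 79 63 6d 6b 78.
K' ⊕ ipad = 53 43 4f 55 5b 5d 4e; K' ⊕ opad = 39 29 25 3f 31 37 24.
m1: inner = H(53 43 4f 55 5b 5d 4e bc 05 45) = 03 46; tag = H(39 29 25 3f 31 37 24 03 46) = 019b ← matches
m2: inner = H(53 43 4f 55 5b 5d 4e 33 ee 3e) = 03 9f; tag = H(39 29 25 3f 31 37 24 03 9f) = 01f4
m3: inner = H(53 43 4f 55 5b 5d 4e ba c1 12) = 03 cd; tag = H(39 29 25 3f 31 37 24 03 cd) = 0222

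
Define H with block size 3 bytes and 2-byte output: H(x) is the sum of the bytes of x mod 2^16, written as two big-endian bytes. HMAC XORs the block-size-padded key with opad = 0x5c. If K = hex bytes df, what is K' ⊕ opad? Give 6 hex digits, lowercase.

835c5c

Key hex bytes df is 1 byte ≤ B = 3; zero-pad to 3 bytes: K' = df 00 00.
XOR each byte with 0x5c: df⊕5c=83, 00⊕5c=5c, 00⊕5c=5c.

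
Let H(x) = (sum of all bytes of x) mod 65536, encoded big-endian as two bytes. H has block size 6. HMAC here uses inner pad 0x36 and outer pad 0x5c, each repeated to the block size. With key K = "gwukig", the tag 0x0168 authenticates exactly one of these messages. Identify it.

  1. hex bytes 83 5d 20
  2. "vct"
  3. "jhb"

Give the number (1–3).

2

Key "gwukig" = 67 77 75 6b 69 67 is exactly B = 6 bytes: K' = 67 77 75 6b 69 67.
K' ⊕ ipad = 51 41 43 5d 5f 51; K' ⊕ opad = 3b 2b 29 37 35 3b.
m1: inner = H(51 41 43 5d 5f 51 83 5d 20) = 02 e2; tag = H(3b 2b 29 37 35 3b 02 e2) = 021a
m2: inner = H(51 41 43 5d 5f 51 76 63 74) = 03 2f; tag = H(3b 2b 29 37 35 3b 03 2f) = 0168 ← matches
m3: inner = H(51 41 43 5d 5f 51 6a 68 62) = 03 16; tag = H(3b 2b 29 37 35 3b 03 16) = 014f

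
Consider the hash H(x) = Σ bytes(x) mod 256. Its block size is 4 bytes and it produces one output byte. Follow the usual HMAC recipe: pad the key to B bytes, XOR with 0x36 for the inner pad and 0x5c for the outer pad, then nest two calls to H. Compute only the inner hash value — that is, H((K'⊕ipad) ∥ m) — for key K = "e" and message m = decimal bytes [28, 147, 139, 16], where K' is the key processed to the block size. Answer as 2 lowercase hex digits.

Key "e" = 65 is 1 byte ≤ B = 4; zero-pad to 4 bytes: K' = 65 00 00 00.
K' ⊕ ipad = 53 36 36 36.
Inner input = 53 36 36 36 ∥ 1c 93 8b 10.
Inner hash: sum = 83+54+54+54+28+147+139+16 = 575; mod 256 = 63 → 3f.

3f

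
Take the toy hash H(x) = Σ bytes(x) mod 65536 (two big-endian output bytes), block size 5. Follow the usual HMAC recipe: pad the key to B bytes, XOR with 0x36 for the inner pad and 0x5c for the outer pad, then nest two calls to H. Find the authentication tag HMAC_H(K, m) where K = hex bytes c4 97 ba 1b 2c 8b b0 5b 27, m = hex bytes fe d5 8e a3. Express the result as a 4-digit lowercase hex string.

Key hex bytes c4 97 ba 1b 2c 8b b0 5b 27 is 9 bytes > B = 5, so hash it first: H(key) = 04 19, then zero-pad to 5 bytes: K' = 04 19 00 00 00.
K' ⊕ ipad = 32 2f 36 36 36.  K' ⊕ opad = 58 45 5c 5c 5c.
Inner input = (K'⊕ipad) ∥ m = 32 2f 36 36 36 ∥ fe d5 8e a3.
Inner hash: sum = 50+47+54+54+54+254+213+142+163 = 1031 → 04 07.
Outer input = (K'⊕opad) ∥ inner = 58 45 5c 5c 5c ∥ 04 07.
Outer hash (tag): sum = 88+69+92+92+92+4+7 = 444 → 01 bc.

01bc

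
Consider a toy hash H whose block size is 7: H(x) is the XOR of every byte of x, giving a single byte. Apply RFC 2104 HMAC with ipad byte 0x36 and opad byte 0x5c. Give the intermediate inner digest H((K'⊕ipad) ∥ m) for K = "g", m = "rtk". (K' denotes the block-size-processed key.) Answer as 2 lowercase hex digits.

Key "g" = 67 is 1 byte ≤ B = 7; zero-pad to 7 bytes: K' = 67 00 00 00 00 00 00.
K' ⊕ ipad = 51 36 36 36 36 36 36.
Inner input = 51 36 36 36 36 36 36 ∥ 72 74 6b.
Inner hash: XOR 51⊕36⊕36⊕36⊕36⊕36⊕36⊕72⊕74⊕6b = 3c.

3c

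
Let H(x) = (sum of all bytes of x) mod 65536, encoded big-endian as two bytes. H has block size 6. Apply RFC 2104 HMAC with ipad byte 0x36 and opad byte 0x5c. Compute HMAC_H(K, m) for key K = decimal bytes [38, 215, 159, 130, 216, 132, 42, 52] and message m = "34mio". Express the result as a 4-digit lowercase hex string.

Key decimal bytes [38, 215, 159, 130, 216, 132, 42, 52] = 26 d7 9f 82 d8 84 2a 34 is 8 bytes > B = 6, so hash it first: H(key) = 03 d8, then zero-pad to 6 bytes: K' = 03 d8 00 00 00 00.
K' ⊕ ipad = 35 ee 36 36 36 36.  K' ⊕ opad = 5f 84 5c 5c 5c 5c.
Inner input = (K'⊕ipad) ∥ m = 35 ee 36 36 36 36 ∥ 33 34 6d 69 6f.
Inner hash: sum = 53+238+54+54+54+54+51+52+109+105+111 = 935 → 03 a7.
Outer input = (K'⊕opad) ∥ inner = 5f 84 5c 5c 5c 5c ∥ 03 a7.
Outer hash (tag): sum = 95+132+92+92+92+92+3+167 = 765 → 02 fd.

02fd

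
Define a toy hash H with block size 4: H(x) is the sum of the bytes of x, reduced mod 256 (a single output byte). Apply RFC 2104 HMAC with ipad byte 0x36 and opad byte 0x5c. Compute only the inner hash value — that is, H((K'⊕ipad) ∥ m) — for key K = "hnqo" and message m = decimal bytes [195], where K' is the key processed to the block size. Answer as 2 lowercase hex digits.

19

Key "hnqo" = 68 6e 71 6f is exactly B = 4 bytes: K' = 68 6e 71 6f.
K' ⊕ ipad = 5e 58 47 59.
Inner input = 5e 58 47 59 ∥ c3.
Inner hash: sum = 94+88+71+89+195 = 537; mod 256 = 25 → 19.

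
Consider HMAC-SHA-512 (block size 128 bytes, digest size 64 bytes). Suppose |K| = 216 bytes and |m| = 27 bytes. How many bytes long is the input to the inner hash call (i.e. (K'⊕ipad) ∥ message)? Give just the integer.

155

Key is 216 > 128 bytes, so it is hashed to 64 bytes then zero-padded to 128: |K'| = 128.
Inner input = (K'⊕ipad) ∥ m → 128 + 27 = 155 bytes.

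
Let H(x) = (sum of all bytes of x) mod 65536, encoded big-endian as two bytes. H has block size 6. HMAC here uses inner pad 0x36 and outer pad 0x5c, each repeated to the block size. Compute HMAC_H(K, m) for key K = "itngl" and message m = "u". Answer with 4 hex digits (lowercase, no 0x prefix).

Key "itngl" = 69 74 6e 67 6c is 5 bytes ≤ B = 6; zero-pad to 6 bytes: K' = 69 74 6e 67 6c 00.
K' ⊕ ipad = 5f 42 58 51 5a 36.  K' ⊕ opad = 35 28 32 3b 30 5c.
Inner input = (K'⊕ipad) ∥ m = 5f 42 58 51 5a 36 ∥ 75.
Inner hash: sum = 95+66+88+81+90+54+117 = 591 → 02 4f.
Outer input = (K'⊕opad) ∥ inner = 35 28 32 3b 30 5c ∥ 02 4f.
Outer hash (tag): sum = 53+40+50+59+48+92+2+79 = 423 → 01 a7.

01a7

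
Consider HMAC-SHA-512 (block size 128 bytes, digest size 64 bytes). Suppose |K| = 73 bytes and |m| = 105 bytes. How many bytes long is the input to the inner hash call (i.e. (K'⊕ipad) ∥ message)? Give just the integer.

Key is 73 ≤ 128 bytes, zero-padded: |K'| = 128.
Inner input = (K'⊕ipad) ∥ m → 128 + 105 = 233 bytes.

233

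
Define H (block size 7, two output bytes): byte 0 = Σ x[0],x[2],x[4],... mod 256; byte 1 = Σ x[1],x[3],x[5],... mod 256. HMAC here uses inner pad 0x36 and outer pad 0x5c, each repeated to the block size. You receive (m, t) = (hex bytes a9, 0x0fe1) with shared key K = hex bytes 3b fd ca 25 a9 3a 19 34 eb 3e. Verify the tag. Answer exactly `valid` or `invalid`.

invalid

Key hex bytes 3b fd ca 25 a9 3a 19 34 eb 3e is 10 bytes > B = 7, so hash it first: H(key) = b2 ce, then zero-pad to 7 bytes: K' = b2 ce 00 00 00 00 00.
K' ⊕ ipad = 84 f8 36 36 36 36 36; K' ⊕ opad = ee 92 5c 5c 5c 5c 5c.
Inner hash: even-index sum = 294 mod 256 = 38; odd-index sum = 525 mod 256 = 13 → 26 0d.
Outer hash (recomputed tag): even-index sum = 527 mod 256 = 15; odd-index sum = 368 mod 256 = 112 → 0f 70.
Recomputed tag = 0f70; claimed = 0fe1 → mismatch.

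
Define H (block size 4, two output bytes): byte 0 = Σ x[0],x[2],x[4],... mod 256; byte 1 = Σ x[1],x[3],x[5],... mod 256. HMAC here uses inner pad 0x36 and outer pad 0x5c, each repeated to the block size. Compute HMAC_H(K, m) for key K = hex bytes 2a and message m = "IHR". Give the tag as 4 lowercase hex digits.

Key hex bytes 2a is 1 byte ≤ B = 4; zero-pad to 4 bytes: K' = 2a 00 00 00.
K' ⊕ ipad = 1c 36 36 36.  K' ⊕ opad = 76 5c 5c 5c.
Inner input = (K'⊕ipad) ∥ m = 1c 36 36 36 ∥ 49 48 52.
Inner hash: even-index sum = 237 mod 256 = 237; odd-index sum = 180 mod 256 = 180 → ed b4.
Outer input = (K'⊕opad) ∥ inner = 76 5c 5c 5c ∥ ed b4.
Outer hash (tag): even-index sum = 447 mod 256 = 191; odd-index sum = 364 mod 256 = 108 → bf 6c.

bf6c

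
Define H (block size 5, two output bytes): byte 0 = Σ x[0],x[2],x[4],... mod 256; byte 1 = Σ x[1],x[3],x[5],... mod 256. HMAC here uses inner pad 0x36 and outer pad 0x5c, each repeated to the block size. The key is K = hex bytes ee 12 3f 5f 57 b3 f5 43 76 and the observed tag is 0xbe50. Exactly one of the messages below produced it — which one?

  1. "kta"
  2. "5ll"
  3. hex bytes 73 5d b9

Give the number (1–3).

1

Key hex bytes ee 12 3f 5f 57 b3 f5 43 76 is 9 bytes > B = 5, so hash it first: H(key) = ef 67, then zero-pad to 5 bytes: K' = ef 67 00 00 00.
K' ⊕ ipad = d9 51 36 36 36; K' ⊕ opad = b3 3b 5c 5c 5c.
m1: inner = H(d9 51 36 36 36 6b 74 61) = b9 53; tag = H(b3 3b 5c 5c 5c b9 53) = be50 ← matches
m2: inner = H(d9 51 36 36 36 35 6c 6c) = b1 28; tag = H(b3 3b 5c 5c 5c b1 28) = 9348
m3: inner = H(d9 51 36 36 36 73 5d b9) = a2 b3; tag = H(b3 3b 5c 5c 5c a2 b3) = 1e39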